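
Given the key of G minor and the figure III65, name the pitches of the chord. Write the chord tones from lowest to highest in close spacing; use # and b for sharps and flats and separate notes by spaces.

D F A Bb

The numeral's case and figure indicate a major seventh chord. In G minor its root, scale degree 3, is Bb.
Stacking thirds from Bb gives Bb-D-F-A.
With the 65 figure the chord is in first inversion; from the bass D upward in close position it reads D-F-A-Bb.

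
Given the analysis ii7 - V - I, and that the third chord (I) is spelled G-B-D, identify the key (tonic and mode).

G major

The chord G is a major triad rooted on G; its label is I.
If G is scale degree 1 and the mode makes that degree carry a major triad, the tonic is G and the mode is major.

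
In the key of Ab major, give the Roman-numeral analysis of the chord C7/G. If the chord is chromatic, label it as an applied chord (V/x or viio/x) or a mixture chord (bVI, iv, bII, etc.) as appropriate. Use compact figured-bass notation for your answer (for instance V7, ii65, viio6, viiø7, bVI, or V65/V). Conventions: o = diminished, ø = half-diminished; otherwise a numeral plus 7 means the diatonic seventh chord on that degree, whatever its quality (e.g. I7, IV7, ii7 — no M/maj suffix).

V43/vi

Stacked in thirds the chord is C-E-G-Bb: a dominant seventh chord on C.
C is not a diatonic chord root with this quality in Ab major, but it lies a perfect fifth above F (vi), so the chord functions as an applied dominant of vi.
With G in the bass the chord is in second inversion, so the figured bass is 43.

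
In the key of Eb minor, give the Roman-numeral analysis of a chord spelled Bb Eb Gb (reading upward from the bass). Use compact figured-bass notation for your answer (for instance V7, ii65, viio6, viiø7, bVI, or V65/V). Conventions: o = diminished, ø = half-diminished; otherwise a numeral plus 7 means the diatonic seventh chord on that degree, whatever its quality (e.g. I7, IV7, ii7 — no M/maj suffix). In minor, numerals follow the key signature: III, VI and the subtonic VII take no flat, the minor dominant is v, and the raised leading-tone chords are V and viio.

Stacked in thirds the chord is Eb-Gb-Bb: a minor triad on Eb.
In Eb minor, Eb is the tonic; the diatonic minor triad there is i.
With Bb in the bass the chord is in second inversion, so the figured bass is 64.

i64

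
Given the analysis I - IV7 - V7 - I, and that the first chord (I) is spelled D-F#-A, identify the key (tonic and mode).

D major

I is given as D-F#-A — a major triad with root D.
If D is scale degree 1 and the mode makes that degree carry a major triad, the tonic is D and the mode is major.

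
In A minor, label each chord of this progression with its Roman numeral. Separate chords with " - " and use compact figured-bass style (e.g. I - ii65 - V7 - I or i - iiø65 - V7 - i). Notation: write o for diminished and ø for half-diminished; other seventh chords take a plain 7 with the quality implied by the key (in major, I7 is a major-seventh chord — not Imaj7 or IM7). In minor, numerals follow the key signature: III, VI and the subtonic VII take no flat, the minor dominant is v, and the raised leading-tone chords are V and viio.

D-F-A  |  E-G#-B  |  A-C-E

iv - V - i

D-F-A: root D is the subdominant; minor triad there is iv.
E-G#-B: major triad on E = scale degree 5 → V.
A-C-E: minor triad on A = scale degree 1 → i.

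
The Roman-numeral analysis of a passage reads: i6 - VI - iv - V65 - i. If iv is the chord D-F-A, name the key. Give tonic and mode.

The anchor chord is a minor triad on D, labeled iv.
If D is scale degree 4 and the mode makes that degree carry a minor triad, the tonic is A and the mode is minor.

A minor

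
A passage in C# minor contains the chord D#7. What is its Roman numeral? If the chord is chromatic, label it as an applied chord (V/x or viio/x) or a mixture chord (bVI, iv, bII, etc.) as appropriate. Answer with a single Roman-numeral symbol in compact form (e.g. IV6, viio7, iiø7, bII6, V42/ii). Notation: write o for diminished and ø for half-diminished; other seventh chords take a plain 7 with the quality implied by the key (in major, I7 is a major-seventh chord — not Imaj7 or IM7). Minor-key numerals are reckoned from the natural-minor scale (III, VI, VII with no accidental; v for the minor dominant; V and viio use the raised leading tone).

The pitches D#-F##-A#-C# form a dominant seventh chord rooted on D#.
D# is not a diatonic chord root with this quality in C# minor, but it lies a perfect fifth above G# (V), so the chord functions as an applied dominant of V.

V7/V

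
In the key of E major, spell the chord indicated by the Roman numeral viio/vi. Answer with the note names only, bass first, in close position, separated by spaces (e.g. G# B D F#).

B# D# F#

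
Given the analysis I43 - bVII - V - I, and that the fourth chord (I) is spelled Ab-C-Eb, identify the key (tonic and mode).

The chord Ab is a major triad rooted on Ab; its label is I.
If Ab is scale degree 1 and the mode makes that degree carry a major triad, the tonic is Ab and the mode is major.

Ab major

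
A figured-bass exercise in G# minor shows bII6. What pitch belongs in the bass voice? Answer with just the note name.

bII in G# minor has root A; the chord is A-C#-E.
The figure 6 means first inversion — the third is in the bass.

C#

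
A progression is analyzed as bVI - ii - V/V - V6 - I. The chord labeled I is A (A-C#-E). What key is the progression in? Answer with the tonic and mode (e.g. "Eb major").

A major

The chord A is a major triad rooted on A; its label is I.
If A is scale degree 1 and the mode makes that degree carry a major triad, the tonic is A and the mode is major.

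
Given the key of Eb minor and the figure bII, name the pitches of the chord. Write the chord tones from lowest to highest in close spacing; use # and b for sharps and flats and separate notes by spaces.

Scale degree 2 in Eb minor is F; lowering it a half step gives Fb. bII is the Neapolitan chord — a major triad on the lowered second degree.
So the chord is Fb-Ab-Cb, a major triad.

Fb Ab Cb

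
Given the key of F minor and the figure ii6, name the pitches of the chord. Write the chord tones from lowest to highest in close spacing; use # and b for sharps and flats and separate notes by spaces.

Scale degree 2 in F minor is G; here the chord built on it is altered to a minor triad. ii6 is the minor supertonic, borrowed from the parallel major (the Dorian ii).
So the chord is G-Bb-D, a minor triad.
With the 6 figure the chord is in first inversion; from the bass Bb upward in close position it reads Bb-D-G.

Bb D G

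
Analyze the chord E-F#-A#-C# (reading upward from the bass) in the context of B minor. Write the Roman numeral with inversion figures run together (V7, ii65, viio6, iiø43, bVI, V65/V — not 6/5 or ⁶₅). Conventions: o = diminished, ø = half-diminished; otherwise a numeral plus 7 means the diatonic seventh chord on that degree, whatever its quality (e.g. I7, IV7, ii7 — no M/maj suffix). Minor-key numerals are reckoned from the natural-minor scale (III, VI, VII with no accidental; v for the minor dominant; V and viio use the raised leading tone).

V42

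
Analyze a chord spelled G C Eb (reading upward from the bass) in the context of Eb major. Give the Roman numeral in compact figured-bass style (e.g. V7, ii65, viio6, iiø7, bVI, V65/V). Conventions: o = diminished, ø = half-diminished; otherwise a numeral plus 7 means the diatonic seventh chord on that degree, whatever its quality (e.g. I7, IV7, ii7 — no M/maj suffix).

The pitches C-Eb-G form a minor triad rooted on C.
C is scale degree 6 in Eb major, and a minor triad on that degree is written vi.
With G in the bass the chord is in second inversion, so the figured bass is 64.

vi64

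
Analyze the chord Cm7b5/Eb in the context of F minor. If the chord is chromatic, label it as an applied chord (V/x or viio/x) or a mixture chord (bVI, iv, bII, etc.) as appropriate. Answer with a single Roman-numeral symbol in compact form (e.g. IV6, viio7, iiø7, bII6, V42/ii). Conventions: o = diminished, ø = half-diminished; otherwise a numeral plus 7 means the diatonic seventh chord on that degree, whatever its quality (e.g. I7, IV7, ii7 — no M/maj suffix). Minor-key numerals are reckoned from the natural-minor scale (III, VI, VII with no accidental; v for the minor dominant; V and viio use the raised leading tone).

viiø65/VI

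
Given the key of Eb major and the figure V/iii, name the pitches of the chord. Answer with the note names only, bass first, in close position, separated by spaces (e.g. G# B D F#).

D F# A

The slash means an applied dominant: we want the dominant of iii. In Eb major, iii is G minor, and its dominant is built on D.
Building a major triad on D gives D-F#-A.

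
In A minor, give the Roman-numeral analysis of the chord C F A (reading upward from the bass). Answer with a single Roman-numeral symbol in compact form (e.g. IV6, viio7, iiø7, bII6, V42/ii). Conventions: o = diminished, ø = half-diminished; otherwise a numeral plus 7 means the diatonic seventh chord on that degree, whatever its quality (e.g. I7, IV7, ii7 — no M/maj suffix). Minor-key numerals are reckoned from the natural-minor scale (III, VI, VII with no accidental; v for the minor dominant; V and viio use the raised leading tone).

Stacked in thirds the chord is F-A-C: a major triad on F.
In A minor, F is the submediant; the diatonic major triad there is VI.
With C in the bass the chord is in second inversion, so the figured bass is 64.

VI64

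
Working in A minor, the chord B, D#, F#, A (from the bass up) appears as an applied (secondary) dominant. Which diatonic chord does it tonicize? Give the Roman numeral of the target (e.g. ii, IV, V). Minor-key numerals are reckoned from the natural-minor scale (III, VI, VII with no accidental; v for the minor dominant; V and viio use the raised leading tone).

V

The chord is a dominant seventh chord on B.
A dominant resolves down a perfect fifth: B → E. In A minor, E is scale degree 5, i.e. V.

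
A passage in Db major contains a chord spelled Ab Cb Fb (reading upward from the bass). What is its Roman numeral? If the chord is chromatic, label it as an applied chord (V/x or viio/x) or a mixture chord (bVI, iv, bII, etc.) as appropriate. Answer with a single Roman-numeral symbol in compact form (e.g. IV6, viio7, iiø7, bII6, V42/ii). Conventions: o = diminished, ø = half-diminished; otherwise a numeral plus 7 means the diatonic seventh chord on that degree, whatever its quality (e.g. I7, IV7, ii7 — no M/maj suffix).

bIII6

Stacked in thirds the chord is Fb-Ab-Cb: a major triad on Fb.
Fb is the lowered third degree of Db major (diatonic 3 would be F). This is a major triad on the lowered third degree, borrowed from the parallel minor.
With Ab in the bass the chord is in first inversion, so the figured bass is 6.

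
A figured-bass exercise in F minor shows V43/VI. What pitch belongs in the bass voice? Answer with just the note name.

The applied chord V43/VI is rooted on Ab: Ab-C-Eb-Gb.
The figure 43 means second inversion — the fifth is in the bass.

Eb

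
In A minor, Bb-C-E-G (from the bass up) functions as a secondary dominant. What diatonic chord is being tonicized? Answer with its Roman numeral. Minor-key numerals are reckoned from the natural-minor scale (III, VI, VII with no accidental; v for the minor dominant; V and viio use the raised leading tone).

The chord is a dominant seventh chord on C.
A dominant resolves down a perfect fifth: C → F. In A minor, F is scale degree 6, i.e. VI.

VI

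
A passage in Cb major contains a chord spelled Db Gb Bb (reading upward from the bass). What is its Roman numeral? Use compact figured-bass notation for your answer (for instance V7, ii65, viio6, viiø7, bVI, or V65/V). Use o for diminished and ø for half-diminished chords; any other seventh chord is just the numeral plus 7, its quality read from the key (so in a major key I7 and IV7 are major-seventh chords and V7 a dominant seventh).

The pitches Gb-Bb-Db form a major triad rooted on Gb.
In Cb major, Gb is the dominant; the diatonic major triad there is V.
With Db in the bass the chord is in second inversion, so the figured bass is 64.

V64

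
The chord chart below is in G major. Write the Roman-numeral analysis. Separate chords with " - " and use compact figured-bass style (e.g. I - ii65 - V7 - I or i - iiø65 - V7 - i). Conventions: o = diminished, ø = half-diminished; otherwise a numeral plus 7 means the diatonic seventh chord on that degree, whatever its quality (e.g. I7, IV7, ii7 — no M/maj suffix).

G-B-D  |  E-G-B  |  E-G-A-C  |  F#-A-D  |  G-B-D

I - vi - ii43 - V6 - I

G-B-D: root G is the tonic; major triad there is I.
E-G-B has root E, degree 6 in G major, so vi.
E-G-A-C: root A is the supertonic; minor seventh chord there is ii43.
F#-A-D has root D, degree 5 in G major, so V6.
G-B-D: major triad on G = scale degree 1 → I.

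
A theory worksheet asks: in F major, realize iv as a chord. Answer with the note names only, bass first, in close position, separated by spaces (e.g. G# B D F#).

Bb Db F

iv is the minor subdominant, borrowed from the parallel minor. In F major that root is Bb.
So the chord is Bb-Db-F, a minor triad.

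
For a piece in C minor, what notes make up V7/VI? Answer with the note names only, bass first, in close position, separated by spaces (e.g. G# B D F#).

The slash means an applied dominant: we want the dominant of VI. In C minor, VI is Ab major, and its dominant is built on Eb.
Building a dominant seventh chord on Eb gives Eb-G-Bb-Db.

Eb G Bb Db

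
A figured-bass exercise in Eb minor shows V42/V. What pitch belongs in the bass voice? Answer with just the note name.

Eb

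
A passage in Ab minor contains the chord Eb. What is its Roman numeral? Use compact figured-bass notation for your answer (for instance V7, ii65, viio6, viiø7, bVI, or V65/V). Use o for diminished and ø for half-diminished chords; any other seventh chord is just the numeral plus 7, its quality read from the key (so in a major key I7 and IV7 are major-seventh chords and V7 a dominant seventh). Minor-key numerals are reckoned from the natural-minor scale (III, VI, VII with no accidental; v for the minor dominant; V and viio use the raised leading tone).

V

Stacked in thirds the chord is Eb-G-Bb: a major triad on Eb.
Eb is scale degree 5 in Ab minor, and a major triad on that degree is written V.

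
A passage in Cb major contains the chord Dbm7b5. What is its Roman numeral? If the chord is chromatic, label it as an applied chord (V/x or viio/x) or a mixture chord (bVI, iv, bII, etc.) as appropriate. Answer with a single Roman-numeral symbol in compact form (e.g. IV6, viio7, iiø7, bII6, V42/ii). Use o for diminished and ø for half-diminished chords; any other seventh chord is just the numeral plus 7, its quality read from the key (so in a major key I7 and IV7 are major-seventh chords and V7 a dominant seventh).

iiø7

The pitches Db-Fb-Abb-Cb form a half-diminished seventh chord rooted on Db.
Db is the second degree of Cb major. This is the half-diminished supertonic seventh, borrowed from the parallel minor.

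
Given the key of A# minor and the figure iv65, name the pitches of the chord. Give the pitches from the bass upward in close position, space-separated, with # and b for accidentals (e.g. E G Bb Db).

F# A# C# D#

In A# minor, scale degree 4 is D#, and the diatonic chord built there is a minor seventh chord.
That chord is spelled D#-F#-A#-C#.
With the 65 figure the chord is in first inversion; from the bass F# upward in close position it reads F#-A#-C#-D#.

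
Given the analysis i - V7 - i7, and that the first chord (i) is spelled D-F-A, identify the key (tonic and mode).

The anchor chord is a minor triad on D, labeled i.
If D is scale degree 1 and the mode makes that degree carry a minor triad, the tonic is D and the mode is minor.

D minor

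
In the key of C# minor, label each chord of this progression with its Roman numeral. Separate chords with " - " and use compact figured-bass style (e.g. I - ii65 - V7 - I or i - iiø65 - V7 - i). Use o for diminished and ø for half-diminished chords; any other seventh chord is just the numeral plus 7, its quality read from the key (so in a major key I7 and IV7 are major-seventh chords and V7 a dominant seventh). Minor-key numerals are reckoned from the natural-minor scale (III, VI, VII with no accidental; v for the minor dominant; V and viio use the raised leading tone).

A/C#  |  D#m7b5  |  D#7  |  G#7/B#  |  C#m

VI6 - iiø7 - V7/V - V65 - i

A/C#: major triad on A = scale degree 6 → VI6.
D#m7b5 has root D#, degree 2 in C# minor, so iiø7.
D#7: chromatic; D# is V of V, so V7/V.
G#7/B#: dominant seventh chord on G# = scale degree 5 → V65.
C#m has root C#, degree 1 in C# minor, so i.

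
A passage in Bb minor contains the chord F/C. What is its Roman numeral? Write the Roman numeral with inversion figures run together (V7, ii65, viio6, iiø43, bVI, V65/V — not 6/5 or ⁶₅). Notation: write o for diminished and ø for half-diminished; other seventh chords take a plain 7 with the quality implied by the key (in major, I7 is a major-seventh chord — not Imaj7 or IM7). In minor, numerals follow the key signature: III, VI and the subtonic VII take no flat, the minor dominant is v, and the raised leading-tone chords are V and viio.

V64

The pitches F-A-C form a major triad rooted on F.
F is scale degree 5 in Bb minor, and a major triad on that degree is written V.
With C in the bass the chord is in second inversion, so the figured bass is 64.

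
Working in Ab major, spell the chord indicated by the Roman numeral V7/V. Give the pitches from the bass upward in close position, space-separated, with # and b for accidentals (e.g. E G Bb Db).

The slash means an applied dominant: we want the dominant of V. In Ab major, V is Eb major, and its dominant is built on Bb.
Building a dominant seventh chord on Bb gives Bb-D-F-Ab.

Bb D F Ab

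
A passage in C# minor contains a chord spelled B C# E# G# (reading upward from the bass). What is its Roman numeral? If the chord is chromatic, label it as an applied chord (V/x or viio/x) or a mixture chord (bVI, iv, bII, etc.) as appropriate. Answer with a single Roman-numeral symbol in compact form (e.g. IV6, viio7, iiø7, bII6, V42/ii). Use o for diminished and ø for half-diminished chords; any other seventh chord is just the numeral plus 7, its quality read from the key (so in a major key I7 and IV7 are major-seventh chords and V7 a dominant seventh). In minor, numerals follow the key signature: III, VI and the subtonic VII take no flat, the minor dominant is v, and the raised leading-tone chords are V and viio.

The pitches C#-E#-G#-B form a dominant seventh chord rooted on C#.
C# is not a diatonic chord root with this quality in C# minor, but it lies a perfect fifth above F# (iv), so the chord functions as an applied dominant of iv.
With B in the bass the chord is in third inversion, so the figured bass is 42.

V42/iv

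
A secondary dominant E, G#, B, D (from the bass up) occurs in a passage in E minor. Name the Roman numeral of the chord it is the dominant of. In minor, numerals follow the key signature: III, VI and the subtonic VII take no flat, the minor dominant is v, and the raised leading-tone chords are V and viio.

iv

The chord is a dominant seventh chord on E.
A dominant resolves down a perfect fifth: E → A. In E minor, A is scale degree 4, i.e. iv.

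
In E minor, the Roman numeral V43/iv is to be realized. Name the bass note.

B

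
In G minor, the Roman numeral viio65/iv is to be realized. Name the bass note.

The applied chord viio65/iv is rooted on B: B-D-F-Ab.
The figure 65 means first inversion — the third is in the bass.

D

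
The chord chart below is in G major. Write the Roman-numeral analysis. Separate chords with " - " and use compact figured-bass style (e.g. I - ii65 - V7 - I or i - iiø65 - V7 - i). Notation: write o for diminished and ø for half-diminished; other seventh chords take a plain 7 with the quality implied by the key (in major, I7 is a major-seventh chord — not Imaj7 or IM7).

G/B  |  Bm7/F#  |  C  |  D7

I6 - iii43 - IV - V7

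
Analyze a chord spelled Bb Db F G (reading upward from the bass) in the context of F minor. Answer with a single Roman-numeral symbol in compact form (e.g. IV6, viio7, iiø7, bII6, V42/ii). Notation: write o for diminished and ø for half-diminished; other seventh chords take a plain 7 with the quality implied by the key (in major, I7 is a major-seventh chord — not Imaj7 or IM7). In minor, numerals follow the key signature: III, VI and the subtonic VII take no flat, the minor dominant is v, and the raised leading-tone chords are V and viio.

iiø65

The pitches G-Bb-Db-F form a half-diminished seventh chord rooted on G.
In F minor, G is the supertonic; the diatonic half-diminished seventh chord there is iiø7.
With Bb in the bass the chord is in first inversion, so the figured bass is 65.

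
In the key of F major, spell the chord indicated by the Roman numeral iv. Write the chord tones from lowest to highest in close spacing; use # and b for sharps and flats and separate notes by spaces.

iv is the minor subdominant, borrowed from the parallel minor. In F major that root is Bb.
So the chord is Bb-Db-F.

Bb Db F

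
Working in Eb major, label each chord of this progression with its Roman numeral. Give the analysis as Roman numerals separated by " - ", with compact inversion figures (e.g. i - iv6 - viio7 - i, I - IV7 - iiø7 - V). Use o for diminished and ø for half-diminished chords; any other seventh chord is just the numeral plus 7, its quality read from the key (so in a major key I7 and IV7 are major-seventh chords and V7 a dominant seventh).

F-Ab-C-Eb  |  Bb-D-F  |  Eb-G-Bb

F-Ab-C-Eb: root F is the supertonic; minor seventh chord there is ii7.
Bb-D-F: root Bb is the dominant; major triad there is V.
Eb-G-Bb: root Eb is the tonic; major triad there is I.

ii7 - V - I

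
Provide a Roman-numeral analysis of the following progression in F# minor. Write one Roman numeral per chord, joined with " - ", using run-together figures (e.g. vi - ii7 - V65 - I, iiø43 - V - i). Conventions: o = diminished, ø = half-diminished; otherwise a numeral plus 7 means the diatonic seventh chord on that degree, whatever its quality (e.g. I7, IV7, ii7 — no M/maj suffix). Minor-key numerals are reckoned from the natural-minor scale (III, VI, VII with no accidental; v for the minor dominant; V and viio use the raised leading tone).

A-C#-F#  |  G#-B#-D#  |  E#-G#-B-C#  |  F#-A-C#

A-C#-F# has root F#, degree 1 in F# minor, so i6.
G#-B#-D#: a major triad on G#, the applied dominant of V → V/V.
E#-G#-B-C#: dominant seventh chord on C# = scale degree 5 → V65.
F#-A-C#: root F# is the tonic; minor triad there is i.

i6 - V/V - V65 - i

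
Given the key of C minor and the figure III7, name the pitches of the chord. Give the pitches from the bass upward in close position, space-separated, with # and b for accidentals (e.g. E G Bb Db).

Eb G Bb D

The numeral's case and figure indicate a major seventh chord. In C minor its root, the third degree, is Eb.
Stacking thirds from Eb gives Eb-G-Bb-D.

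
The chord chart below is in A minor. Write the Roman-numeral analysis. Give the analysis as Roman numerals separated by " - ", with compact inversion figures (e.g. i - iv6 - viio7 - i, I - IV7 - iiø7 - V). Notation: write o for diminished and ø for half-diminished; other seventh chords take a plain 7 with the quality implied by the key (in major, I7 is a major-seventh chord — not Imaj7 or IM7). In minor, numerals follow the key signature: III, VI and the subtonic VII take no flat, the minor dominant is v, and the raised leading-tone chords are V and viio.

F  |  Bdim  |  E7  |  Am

F has root F, degree 6 in A minor, so VI.
Bdim: root B is the supertonic; diminished triad there is iio.
E7: root E is the dominant; dominant seventh chord there is V7.
Am: root A is the tonic; minor triad there is i.

VI - iio - V7 - i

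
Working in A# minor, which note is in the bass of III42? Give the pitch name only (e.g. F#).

III in A# minor has root C#; the chord is C#-E#-G#-B#.
The figure 42 means third inversion — the seventh is in the bass.

B#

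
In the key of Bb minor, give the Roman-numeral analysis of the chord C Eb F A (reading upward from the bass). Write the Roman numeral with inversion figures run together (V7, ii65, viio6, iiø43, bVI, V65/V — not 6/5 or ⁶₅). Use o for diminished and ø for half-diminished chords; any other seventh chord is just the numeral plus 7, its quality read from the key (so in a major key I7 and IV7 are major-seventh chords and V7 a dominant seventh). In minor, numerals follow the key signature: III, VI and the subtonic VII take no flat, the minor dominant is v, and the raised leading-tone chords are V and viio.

Stacked in thirds the chord is F-A-C-Eb: a dominant seventh chord on F.
F is scale degree 5 in Bb minor, and a dominant seventh chord on that degree is written V7.
With C in the bass the chord is in second inversion, so the figured bass is 43.

V43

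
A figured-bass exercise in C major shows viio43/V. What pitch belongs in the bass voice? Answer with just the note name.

The applied chord viio43/V is rooted on F#: F#-A-C-Eb.
The figure 43 means second inversion — the fifth is in the bass.

C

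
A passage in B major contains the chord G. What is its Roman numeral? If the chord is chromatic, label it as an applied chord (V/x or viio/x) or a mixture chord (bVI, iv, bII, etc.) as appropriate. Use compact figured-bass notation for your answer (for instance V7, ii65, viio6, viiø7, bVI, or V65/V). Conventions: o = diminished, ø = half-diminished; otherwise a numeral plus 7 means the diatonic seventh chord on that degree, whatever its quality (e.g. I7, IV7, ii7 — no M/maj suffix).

The pitches G-B-D form a major triad rooted on G.
G is the lowered sixth degree of B major (diatonic 6 would be G#). This is a major triad on the lowered sixth degree, borrowed from the parallel minor.

bVI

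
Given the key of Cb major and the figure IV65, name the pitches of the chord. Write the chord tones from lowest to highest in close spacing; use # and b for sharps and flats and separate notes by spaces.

Ab Cb Eb Fb

The numeral's case and figure indicate a major seventh chord. In Cb major its root, the fourth degree, is Fb.
That chord is spelled Fb-Ab-Cb-Eb.
The figured bass 65 indicates first inversion, placing the third (Ab) in the bass: Ab-Cb-Eb-Fb.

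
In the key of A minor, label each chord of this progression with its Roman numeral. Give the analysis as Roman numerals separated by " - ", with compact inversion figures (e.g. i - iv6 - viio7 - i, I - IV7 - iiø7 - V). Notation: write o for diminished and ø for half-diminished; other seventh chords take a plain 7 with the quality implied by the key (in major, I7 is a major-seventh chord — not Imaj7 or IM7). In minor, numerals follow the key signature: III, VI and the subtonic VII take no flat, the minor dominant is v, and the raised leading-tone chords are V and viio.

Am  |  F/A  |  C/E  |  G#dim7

i - VI6 - III6 - viio7

Am: minor triad on A = scale degree 1 → i.
F/A: major triad on F = scale degree 6 → VI6.
C/E: major triad on C = scale degree 3 → III6.
G#dim7: root G# is the leading tone; fully diminished seventh chord there is viio7.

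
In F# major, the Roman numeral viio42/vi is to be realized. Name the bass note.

The applied chord viio42/vi is rooted on C##: C##-E#-G#-B.
The figure 42 means third inversion — the seventh is in the bass.

B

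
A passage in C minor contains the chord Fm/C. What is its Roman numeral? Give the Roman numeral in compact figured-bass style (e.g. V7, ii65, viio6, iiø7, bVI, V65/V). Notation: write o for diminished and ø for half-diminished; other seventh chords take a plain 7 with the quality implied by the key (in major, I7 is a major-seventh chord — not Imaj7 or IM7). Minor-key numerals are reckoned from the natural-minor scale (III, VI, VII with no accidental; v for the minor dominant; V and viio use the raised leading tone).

The pitches F-Ab-C form a minor triad rooted on F.
In C minor, F is the subdominant; the diatonic minor triad there is iv.
With C in the bass the chord is in second inversion, so the figured bass is 64.

iv64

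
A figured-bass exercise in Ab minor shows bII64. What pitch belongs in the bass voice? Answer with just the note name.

bII in Ab minor has root Bbb; the chord is Bbb-Db-Fb.
The figure 64 means second inversion — the fifth is in the bass.

Fb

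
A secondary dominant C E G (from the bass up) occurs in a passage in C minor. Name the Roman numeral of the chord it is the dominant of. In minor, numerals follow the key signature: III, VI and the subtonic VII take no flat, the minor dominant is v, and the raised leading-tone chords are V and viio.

iv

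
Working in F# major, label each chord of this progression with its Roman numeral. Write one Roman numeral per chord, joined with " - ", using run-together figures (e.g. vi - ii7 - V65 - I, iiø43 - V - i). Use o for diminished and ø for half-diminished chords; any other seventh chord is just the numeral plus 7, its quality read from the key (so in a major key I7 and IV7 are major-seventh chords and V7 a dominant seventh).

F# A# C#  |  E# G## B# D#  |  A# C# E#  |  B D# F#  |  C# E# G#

I - V7/iii - iii - IV - V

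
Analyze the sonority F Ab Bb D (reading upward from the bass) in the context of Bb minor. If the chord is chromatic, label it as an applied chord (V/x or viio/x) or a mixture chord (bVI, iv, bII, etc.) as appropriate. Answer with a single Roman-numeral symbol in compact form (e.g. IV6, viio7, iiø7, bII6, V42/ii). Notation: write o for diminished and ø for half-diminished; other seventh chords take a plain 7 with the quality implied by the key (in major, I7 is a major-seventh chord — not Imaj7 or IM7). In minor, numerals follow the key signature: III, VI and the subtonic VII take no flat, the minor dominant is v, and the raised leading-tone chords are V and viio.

Stacked in thirds the chord is Bb-D-F-Ab: a dominant seventh chord on Bb.
Bb is not a diatonic chord root with this quality in Bb minor, but it lies a perfect fifth above Eb (iv), so the chord functions as an applied dominant of iv.
With F in the bass the chord is in second inversion, so the figured bass is 43.

V43/iv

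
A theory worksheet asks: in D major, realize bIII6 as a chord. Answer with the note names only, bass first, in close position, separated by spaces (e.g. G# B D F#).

A C F

bIII6 is a major triad on the lowered third degree, borrowed from the parallel minor. In D major that root is F.
So the chord is F-A-C.
The figured bass 6 indicates first inversion, placing the third (A) in the bass: A-C-F.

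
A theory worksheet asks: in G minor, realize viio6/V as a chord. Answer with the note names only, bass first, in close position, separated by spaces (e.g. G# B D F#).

E G C#

The slash marks an applied leading-tone chord: viio of V. In G minor, V is D, so the leading tone to it is C#, a half step below.
Building a diminished triad on C# gives C#-E-G.
The figured bass 6 indicates first inversion, placing the third (E) in the bass: E-G-C#.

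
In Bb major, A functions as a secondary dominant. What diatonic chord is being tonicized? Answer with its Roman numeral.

iii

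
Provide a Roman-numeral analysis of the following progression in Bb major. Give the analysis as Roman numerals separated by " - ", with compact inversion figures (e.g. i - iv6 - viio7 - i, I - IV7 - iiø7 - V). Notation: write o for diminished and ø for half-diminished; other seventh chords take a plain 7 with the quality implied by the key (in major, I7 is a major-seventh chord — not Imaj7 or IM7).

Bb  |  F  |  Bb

Bb has root Bb, degree 1 in Bb major, so I.
F: root F is the dominant; major triad there is V.
Bb has root Bb, degree 1 in Bb major, so I.

I - V - I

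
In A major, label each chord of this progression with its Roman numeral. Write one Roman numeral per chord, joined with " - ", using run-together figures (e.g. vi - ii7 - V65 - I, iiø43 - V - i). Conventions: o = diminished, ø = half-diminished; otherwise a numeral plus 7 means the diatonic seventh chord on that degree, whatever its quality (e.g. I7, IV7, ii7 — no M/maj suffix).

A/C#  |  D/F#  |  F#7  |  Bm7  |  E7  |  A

I6 - IV6 - V7/ii - ii7 - V7 - I

A/C#: root A is the tonic; major triad there is I6.
D/F#: major triad on D = scale degree 4 → IV6.
F#7 is the secondary dominant of ii (dominant seventh chord on F#): V7/ii.
Bm7 has root B, degree 2 in A major, so ii7.
E7: dominant seventh chord on E = scale degree 5 → V7.
A: major triad on A = scale degree 1 → I.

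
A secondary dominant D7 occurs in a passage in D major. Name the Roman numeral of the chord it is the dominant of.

IV

The chord is a dominant seventh chord on D.
A dominant resolves down a perfect fifth: D → G. In D major, G is scale degree 4, i.e. IV.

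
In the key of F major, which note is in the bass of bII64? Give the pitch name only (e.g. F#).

Db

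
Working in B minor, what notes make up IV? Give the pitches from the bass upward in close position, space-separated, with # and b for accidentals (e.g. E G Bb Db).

Scale degree 4 in B minor is E; here the chord built on it is altered to a major triad. IV is the major subdominant, borrowed from the parallel major.
So the chord is E-G#-B.

E G# B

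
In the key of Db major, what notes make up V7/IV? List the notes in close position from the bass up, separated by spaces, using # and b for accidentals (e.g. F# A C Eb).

Db F Ab Cb

V7/IV is a secondary dominant — the dominant seventh of IV. IV in Db major is Gb, so the applied chord's root is Db, a perfect fifth above.
Building a dominant seventh chord on Db gives Db-F-Ab-Cb.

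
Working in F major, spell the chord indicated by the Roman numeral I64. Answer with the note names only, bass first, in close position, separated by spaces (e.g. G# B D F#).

C F A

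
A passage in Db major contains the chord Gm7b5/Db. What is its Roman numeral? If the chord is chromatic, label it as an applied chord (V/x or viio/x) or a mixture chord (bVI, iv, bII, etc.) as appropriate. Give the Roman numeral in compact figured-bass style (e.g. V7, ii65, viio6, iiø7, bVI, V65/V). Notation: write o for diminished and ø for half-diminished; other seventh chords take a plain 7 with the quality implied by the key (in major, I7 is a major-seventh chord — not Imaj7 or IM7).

Stacked in thirds the chord is G-Bb-Db-F: a half-diminished seventh chord on G.
G sits a half step below Ab (V in Db major); a diminished chord there is the applied leading-tone chord of V.
With Db in the bass the chord is in second inversion, so the figured bass is 43.

viiø43/V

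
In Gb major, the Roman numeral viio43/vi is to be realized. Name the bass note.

Ab

The applied chord viio43/vi is rooted on D: D-F-Ab-Cb.
The figure 43 means second inversion — the fifth is in the bass.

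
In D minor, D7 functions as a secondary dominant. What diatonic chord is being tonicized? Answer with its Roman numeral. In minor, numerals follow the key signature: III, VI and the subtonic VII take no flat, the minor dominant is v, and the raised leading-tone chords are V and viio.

iv

The chord is a dominant seventh chord on D.
A dominant resolves down a perfect fifth: D → G. In D minor, G is scale degree 4, i.e. iv.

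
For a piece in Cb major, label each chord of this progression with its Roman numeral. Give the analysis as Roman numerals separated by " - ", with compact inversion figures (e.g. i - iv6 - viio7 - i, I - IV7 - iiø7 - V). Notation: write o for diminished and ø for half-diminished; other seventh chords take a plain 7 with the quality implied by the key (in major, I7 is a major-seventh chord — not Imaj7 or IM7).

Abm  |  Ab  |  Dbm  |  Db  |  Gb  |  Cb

vi - V/ii - ii - V/V - V - I

Abm: minor triad on Ab = scale degree 6 → vi.
Ab is the secondary dominant of ii (major triad on Ab): V/ii.
Dbm: root Db is the supertonic; minor triad there is ii.
Db is the secondary dominant of V (major triad on Db): V/V.
Gb: root Gb is the dominant; major triad there is V.
Cb: root Cb is the tonic; major triad there is I.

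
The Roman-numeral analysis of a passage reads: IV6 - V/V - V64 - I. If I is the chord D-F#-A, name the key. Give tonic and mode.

D major

I is given as D-F#-A — a major triad with root D.
If D is scale degree 1 and the mode makes that degree carry a major triad, the tonic is D and the mode is major.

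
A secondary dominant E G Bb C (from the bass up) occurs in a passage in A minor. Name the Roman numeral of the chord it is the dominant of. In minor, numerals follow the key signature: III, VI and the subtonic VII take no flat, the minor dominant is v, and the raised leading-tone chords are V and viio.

The chord is a dominant seventh chord on C.
A dominant resolves down a perfect fifth: C → F. In A minor, F is scale degree 6, i.e. VI.

VI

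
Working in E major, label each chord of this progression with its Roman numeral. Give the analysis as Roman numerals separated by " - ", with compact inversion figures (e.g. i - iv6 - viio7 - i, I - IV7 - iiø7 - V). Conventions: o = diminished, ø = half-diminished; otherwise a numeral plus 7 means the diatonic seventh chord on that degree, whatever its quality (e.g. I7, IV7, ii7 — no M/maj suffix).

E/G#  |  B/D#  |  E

I6 - V6 - I

E/G#: major triad on E = scale degree 1 → I6.
B/D#: root B is the dominant; major triad there is V6.
E: major triad on E = scale degree 1 → I.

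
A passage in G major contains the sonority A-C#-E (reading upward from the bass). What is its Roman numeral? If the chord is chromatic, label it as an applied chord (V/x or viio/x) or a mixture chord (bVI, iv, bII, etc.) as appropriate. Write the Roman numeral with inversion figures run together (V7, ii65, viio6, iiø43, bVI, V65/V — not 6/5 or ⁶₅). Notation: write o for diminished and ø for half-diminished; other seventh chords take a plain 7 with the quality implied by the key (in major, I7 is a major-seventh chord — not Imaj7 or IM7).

V/V

Stacked in thirds the chord is A-C#-E: a major triad on A.
A is not a diatonic chord root with this quality in G major, but it lies a perfect fifth above D (V), so the chord functions as an applied dominant of V.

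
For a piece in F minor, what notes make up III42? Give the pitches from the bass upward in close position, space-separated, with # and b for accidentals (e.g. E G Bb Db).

The numeral's case and figure indicate a major seventh chord. In F minor its root, the mediant, is Ab.
Stacking thirds from Ab gives Ab-C-Eb-G.
With the 42 figure the chord is in third inversion; from the bass G upward in close position it reads G-Ab-C-Eb.

G Ab C Eb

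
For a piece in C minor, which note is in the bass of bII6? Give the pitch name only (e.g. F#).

F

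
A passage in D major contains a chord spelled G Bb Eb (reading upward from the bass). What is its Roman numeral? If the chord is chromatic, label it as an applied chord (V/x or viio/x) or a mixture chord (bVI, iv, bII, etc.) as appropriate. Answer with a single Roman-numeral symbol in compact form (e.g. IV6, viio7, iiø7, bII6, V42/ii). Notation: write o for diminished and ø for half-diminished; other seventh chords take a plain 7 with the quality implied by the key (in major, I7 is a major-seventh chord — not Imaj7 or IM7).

bII6

The pitches Eb-G-Bb form a major triad rooted on Eb.
Eb is the lowered second degree of D major (diatonic 2 would be E). This is the Neapolitan sixth — a major triad on the lowered second degree, here in its customary first inversion.
With G in the bass the chord is in first inversion, so the figured bass is 6.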